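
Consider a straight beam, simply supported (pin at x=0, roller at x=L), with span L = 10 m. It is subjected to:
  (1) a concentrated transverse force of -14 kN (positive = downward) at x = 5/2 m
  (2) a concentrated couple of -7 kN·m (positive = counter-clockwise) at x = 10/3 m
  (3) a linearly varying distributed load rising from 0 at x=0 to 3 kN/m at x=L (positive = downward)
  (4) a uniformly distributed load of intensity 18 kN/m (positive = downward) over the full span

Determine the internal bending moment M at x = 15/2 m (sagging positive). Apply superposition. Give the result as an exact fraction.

M(15/2) = 5701/32 kN·m

Load 1 — point force P=-14 kN at a=5/2 m (b=L-a=15/2):
  M_1 = Pa(L-x)/L  [x>a] = (-14)·(5/2)·(10-(15/2))/10 = -35/4 kN·m
Load 2 — applied couple M₀=-7 kN·m at a=10/3 m (b=L-a=20/3):
  M_2 = M₀x/L - M₀  [x>a] = (-7)·(15/2)/10 - (-7) = 7/4 kN·m
Load 3 — triangular load w₀=3 kN/m (0→w₀ over full span):
  M_3 = w₀Lx/6 - w₀x³/(6L) = 3·10·(15/2)/6 - 3·(15/2)³/(6·10) = 525/32 kN·m
Load 4 — uniform load w=18 kN/m over full span:
  M_4 = wx(L-x)/2 = 18·(15/2)·(10-(15/2))/2 = 675/4 kN·m
Superposition: M = Σ M_i = 5701/32 kN·m ≈ 178.156250 kN·m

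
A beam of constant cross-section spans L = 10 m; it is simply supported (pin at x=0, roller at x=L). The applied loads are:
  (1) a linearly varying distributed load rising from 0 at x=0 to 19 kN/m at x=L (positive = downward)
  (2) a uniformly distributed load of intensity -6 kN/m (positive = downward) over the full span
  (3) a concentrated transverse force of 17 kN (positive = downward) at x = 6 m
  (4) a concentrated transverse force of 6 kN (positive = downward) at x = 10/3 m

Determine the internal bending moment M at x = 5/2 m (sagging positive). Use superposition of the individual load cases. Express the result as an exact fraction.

Load 1 — triangular load w₀=19 kN/m (0→w₀ over full span):
  M_1 = w₀Lx/6 - w₀x³/(6L) = 19·10·(5/2)/6 - 19·(5/2)³/(6·10) = 2375/32 kN·m
Load 2 — uniform load w=-6 kN/m over full span:
  M_2 = wx(L-x)/2 = (-6)·(5/2)·(10-(5/2))/2 = -225/4 kN·m
Load 3 — point force P=17 kN at a=6 m (b=L-a=4):
  M_3 = Pbx/L  [x≤a] = 17·4·(5/2)/10 = 17 kN·m
Load 4 — point force P=6 kN at a=10/3 m (b=L-a=20/3):
  M_4 = Pbx/L  [x≤a] = 6·(20/3)·(5/2)/10 = 10 kN·m
Superposition: M = Σ M_i = 1439/32 kN·m ≈ 44.968750 kN·m

M(5/2) = 1439/32 kN·m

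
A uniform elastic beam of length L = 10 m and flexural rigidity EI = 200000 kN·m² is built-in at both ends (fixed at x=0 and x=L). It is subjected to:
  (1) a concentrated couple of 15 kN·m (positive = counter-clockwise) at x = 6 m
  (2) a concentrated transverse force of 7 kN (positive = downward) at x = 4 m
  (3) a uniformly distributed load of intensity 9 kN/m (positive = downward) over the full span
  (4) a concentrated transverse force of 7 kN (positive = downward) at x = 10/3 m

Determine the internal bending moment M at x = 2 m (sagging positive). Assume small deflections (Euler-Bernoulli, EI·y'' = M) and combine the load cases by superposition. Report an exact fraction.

M(2) = -561/125 kN·m

Load 1 — applied couple M₀=15 kN·m at a=6 m (b=L-a=4):
  M_1 = R_Ax - M_A  [x≤a] with R_A=54/25, M_A=24/5 = (54/25)·2 - (24/5) = -12/25 kN·m
Load 2 — point force P=7 kN at a=4 m (b=L-a=6):
  M_2 = Pb²(3a+b)x/L³ - Pab²/L²  [x≤a] = 7·6²·(3·4+6)·2/10³ - 7·4·6²/10² = -126/125 kN·m
Load 3 — uniform load w=9 kN/m over full span:
  M_3 = wLx/2 - wL²/12 - wx²/2 = 9·10·2/2 - 9·10²/12 - 9·2²/2 = -3 kN·m
Load 4 — point force P=7 kN at a=10/3 m (b=L-a=20/3):
  M_4 = Pb²(3a+b)x/L³ - Pab²/L²  [x≤a] = 7·(20/3)²·(3·(10/3)+(20/3))·2/10³ - 7·(10/3)·(20/3)²/10² = 0 kN·m
Superposition: M = Σ M_i = -561/125 kN·m ≈ -4.488000 kN·m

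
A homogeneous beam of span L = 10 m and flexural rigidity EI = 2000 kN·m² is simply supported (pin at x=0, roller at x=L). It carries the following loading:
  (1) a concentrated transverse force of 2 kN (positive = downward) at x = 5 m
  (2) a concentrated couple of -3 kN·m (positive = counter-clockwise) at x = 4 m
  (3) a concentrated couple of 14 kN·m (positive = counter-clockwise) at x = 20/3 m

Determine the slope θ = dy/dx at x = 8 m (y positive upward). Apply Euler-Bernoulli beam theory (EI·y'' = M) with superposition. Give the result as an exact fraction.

Load 1 — point force P=2 kN at a=5 m (b=L-a=5):
  θ_1 = -Pa(2L²-6Lx+3x²+a²)/(6LEI)  [x>a] = -2·5·(2·10²-6·10·8+3·8²+5²)/(6·10·2000) = 21/4000 rad
Load 2 — applied couple M₀=-3 kN·m at a=4 m (b=L-a=6):
  θ_2 = (M₀x²/(2L)-M₀(x-a)+C₁)/EI  [x>a] with C₁=M₀(3b²-L²)/(6L)=-2/5 = ((-3)·8²/(2·10)-(-3)·(8-4)+(-2/5))/2000 = 1/1000 rad
Load 3 — applied couple M₀=14 kN·m at a=20/3 m (b=L-a=10/3):
  θ_3 = (M₀x²/(2L)-M₀(x-a)+C₁)/EI  [x>a] with C₁=M₀(3b²-L²)/(6L)=-140/9 = (14·8²/(2·10)-14·(8-(20/3))+(-140/9))/2000 = 119/22500 rad
Superposition: θ = Σ θ_i = 2077/180000 rad ≈ 0.011539 rad

θ(8) = 2077/180000 rad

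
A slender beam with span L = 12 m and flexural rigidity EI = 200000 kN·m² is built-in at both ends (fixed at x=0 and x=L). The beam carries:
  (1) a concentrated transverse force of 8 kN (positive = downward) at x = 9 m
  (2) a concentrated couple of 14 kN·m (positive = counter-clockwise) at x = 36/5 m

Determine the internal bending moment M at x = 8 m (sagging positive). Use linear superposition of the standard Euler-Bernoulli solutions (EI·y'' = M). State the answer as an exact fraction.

M(8) = 23/50 kN·m

Load 1 — point force P=8 kN at a=9 m (b=L-a=3):
  M_1 = Pb²(3a+b)x/L³ - Pab²/L²  [x≤a] = 8·3²·(3·9+3)·8/12³ - 8·9·3²/12² = 11/2 kN·m
Load 2 — applied couple M₀=14 kN·m at a=36/5 m (b=L-a=24/5):
  M_2 = R_Ax - M_A - M₀  [x>a] with R_A=42/25, M_A=112/25 = (42/25)·8 - (112/25) - 14 = -126/25 kN·m
Superposition: M = Σ M_i = 23/50 kN·m ≈ 0.460000 kN·m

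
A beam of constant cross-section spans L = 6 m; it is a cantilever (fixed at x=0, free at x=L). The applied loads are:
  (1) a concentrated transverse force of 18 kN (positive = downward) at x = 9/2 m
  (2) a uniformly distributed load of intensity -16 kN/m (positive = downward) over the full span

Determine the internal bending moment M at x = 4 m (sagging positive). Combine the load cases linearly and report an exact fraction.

Load 1 — point force P=18 kN at a=9/2 m (b=L-a=3/2):
  M_1 = -P(a-x)  [x≤a] = -18·((9/2)-4) = -9 kN·m
Load 2 — uniform load w=-16 kN/m over full span:
  M_2 = -w(L-x)²/2 = -(-16)·(6-4)²/2 = 32 kN·m
Superposition: M = Σ M_i = 23 kN·m ≈ 23.000000 kN·m

M(4) = 23 kN·m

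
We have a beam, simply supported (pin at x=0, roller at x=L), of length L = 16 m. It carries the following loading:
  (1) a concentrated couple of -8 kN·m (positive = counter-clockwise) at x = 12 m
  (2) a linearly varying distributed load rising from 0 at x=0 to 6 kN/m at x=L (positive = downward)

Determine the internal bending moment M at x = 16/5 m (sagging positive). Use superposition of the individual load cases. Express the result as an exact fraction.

M(16/5) = 5944/125 kN·m

Load 1 — applied couple M₀=-8 kN·m at a=12 m (b=L-a=4):
  M_1 = M₀x/L  [x≤a] = (-8)·(16/5)/16 = -8/5 kN·m
Load 2 — triangular load w₀=6 kN/m (0→w₀ over full span):
  M_2 = w₀Lx/6 - w₀x³/(6L) = 6·16·(16/5)/6 - 6·(16/5)³/(6·16) = 6144/125 kN·m
Superposition: M = Σ M_i = 5944/125 kN·m ≈ 47.552000 kN·m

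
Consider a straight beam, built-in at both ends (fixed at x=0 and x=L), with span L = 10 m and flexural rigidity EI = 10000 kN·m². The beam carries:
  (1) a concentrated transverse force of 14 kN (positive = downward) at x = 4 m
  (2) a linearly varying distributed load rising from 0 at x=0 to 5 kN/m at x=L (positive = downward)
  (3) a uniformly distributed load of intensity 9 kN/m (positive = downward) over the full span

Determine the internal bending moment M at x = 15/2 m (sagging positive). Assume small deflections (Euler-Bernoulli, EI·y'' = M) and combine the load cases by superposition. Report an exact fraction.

M(15/2) = 30437/2400 kN·m

Load 1 — point force P=14 kN at a=4 m (b=L-a=6):
  M_1 = Pa²(a+3b)(L-x)/L³ - Pa²b/L²  [x>a] = 14·4²·(4+3·6)·(10-(15/2))/10³ - 14·4²·6/10² = -28/25 kN·m
Load 2 — triangular load w₀=5 kN/m (0→w₀ over full span):
  M_2 = 3w₀Lx/20 - w₀L²/30 - w₀x³/(6L) = 3·5·10·(15/2)/20 - 5·10²/30 - 5·(15/2)³/(6·10) = 425/96 kN·m
Load 3 — uniform load w=9 kN/m over full span:
  M_3 = wLx/2 - wL²/12 - wx²/2 = 9·10·(15/2)/2 - 9·10²/12 - 9·(15/2)²/2 = 75/8 kN·m
Superposition: M = Σ M_i = 30437/2400 kN·m ≈ 12.682083 kN·m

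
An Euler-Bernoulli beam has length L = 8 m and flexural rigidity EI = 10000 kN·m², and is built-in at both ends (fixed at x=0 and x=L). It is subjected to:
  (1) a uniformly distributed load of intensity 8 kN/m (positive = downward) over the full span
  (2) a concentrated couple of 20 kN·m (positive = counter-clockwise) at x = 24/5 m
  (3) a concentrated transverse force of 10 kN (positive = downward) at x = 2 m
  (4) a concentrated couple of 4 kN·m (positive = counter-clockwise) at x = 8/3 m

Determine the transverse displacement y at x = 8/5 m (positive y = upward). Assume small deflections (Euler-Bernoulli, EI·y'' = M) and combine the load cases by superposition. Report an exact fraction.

Load 1 — uniform load w=8 kN/m over full span:
  y_1 = -wx²(L-x)²/(24EI) = -8·(8/5)²·(8-(8/5))²/(24·10000) = -4096/1171875 m
Load 2 — applied couple M₀=20 kN·m at a=24/5 m (b=L-a=16/5):
  y_2 = (R_Ax³/6 - M_Ax²/2)/EI  [x≤a] with R_A=18/5, M_A=32/5 = ((18/5)·(8/5)³/6 - (32/5)·(8/5)²/2)/10000 = -224/390625 m
Load 3 — point force P=10 kN at a=2 m (b=L-a=6):
  y_3 = -Pb²x²(3aL-(3a+b)x)/(6L³EI)  [x≤a] = -10·6²·(8/5)²·(3·2·8-(3·2+6)·(8/5))/(6·8³·10000) = -27/31250 m
Load 4 — applied couple M₀=4 kN·m at a=8/3 m (b=L-a=16/3):
  y_4 = (R_Ax³/6 - M_Ax²/2)/EI  [x≤a] with R_A=2/3, M_A=0 = ((2/3)·(8/5)³/6 - 0·(8/5)²/2)/10000 = 32/703125 m
Superposition: y = Σ y_i = -34363/7031250 m ≈ -0.004887 m

y(8/5) = -34363/7031250 m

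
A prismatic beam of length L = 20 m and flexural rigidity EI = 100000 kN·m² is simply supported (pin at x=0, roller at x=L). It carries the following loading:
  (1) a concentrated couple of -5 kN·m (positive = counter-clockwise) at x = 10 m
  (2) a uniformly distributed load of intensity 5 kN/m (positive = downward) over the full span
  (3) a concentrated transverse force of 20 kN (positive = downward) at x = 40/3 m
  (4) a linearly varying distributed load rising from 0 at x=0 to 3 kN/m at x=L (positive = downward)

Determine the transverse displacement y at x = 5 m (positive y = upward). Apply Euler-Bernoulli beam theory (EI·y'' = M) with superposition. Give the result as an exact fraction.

y(5) = -235801/2073600 m

Load 1 — applied couple M₀=-5 kN·m at a=10 m (b=L-a=10):
  y_1 = (M₀x³/(6L)+C₁x)/EI  [x≤a] with C₁=M₀(3b²-L²)/(6L)=25/6 = ((-5)·5³/(6·20)+(25/6)·5)/100000 = 1/6400 m
Load 2 — uniform load w=5 kN/m over full span:
  y_2 = -wx(L³-2Lx²+x³)/(24EI) = -5·5·(20³-2·20·5²+5³)/(24·100000) = -19/256 m
Load 3 — point force P=20 kN at a=40/3 m (b=L-a=20/3):
  y_3 = -Pbx(L²-b²-x²)/(6LEI)  [x≤a] = -20·(20/3)·5·(20²-(20/3)²-5²)/(6·20·100000) = -119/6480 m
Load 4 — triangular load w₀=3 kN/m (0→w₀ over full span):
  y_4 = -w₀x(7L⁴-10L²x²+3x⁴)/(360LEI) = -3·5·(7·20⁴-10·20²·5²+3·5⁴)/(360·20·100000) = -109/5120 m
Superposition: y = Σ y_i = -235801/2073600 m ≈ -0.113716 m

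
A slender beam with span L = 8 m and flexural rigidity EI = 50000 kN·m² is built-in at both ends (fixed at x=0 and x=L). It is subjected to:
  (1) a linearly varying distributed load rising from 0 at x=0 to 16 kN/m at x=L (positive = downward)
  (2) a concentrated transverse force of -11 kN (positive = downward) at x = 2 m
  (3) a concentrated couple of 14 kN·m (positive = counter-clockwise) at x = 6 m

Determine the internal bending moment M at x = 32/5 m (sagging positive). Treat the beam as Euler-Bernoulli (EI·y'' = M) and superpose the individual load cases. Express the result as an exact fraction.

Load 1 — triangular load w₀=16 kN/m (0→w₀ over full span):
  M_1 = 3w₀Lx/20 - w₀L²/30 - w₀x³/(6L) = 3·16·8·(32/5)/20 - 16·8²/30 - 16·(32/5)³/(6·8) = 512/375 kN·m
Load 2 — point force P=-11 kN at a=2 m (b=L-a=6):
  M_2 = Pa²(a+3b)(L-x)/L³ - Pa²b/L²  [x>a] = (-11)·2²·(2+3·6)·(8-(32/5))/8³ - (-11)·2²·6/8² = 11/8 kN·m
Load 3 — applied couple M₀=14 kN·m at a=6 m (b=L-a=2):
  M_3 = R_Ax - M_A - M₀  [x>a] with R_A=63/32, M_A=35/8 = (63/32)·(32/5) - (35/8) - 14 = -231/40 kN·m
Superposition: M = Σ M_i = -1138/375 kN·m ≈ -3.034667 kN·m

M(32/5) = -1138/375 kN·m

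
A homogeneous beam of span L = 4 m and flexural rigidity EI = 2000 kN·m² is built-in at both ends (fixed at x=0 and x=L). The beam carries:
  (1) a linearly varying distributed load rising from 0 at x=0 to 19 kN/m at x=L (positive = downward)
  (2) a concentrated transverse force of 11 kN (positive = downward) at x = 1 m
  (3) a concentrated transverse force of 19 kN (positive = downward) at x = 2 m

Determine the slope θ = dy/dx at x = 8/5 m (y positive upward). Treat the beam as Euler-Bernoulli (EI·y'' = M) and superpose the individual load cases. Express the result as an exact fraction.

Load 1 — triangular load w₀=19 kN/m (0→w₀ over full span):
  θ_1 = -w₀(2x(L-x)(L-2x)(x+2L)+x²(L-x)²)/(120LEI) = -19·(2·(8/5)·(4-(8/5))·(4-2·(8/5))·((8/5)+2·4)+(8/5)²·(4-(8/5))²)/(120·4·2000) = -114/78125 rad
Load 2 — point force P=11 kN at a=1 m (b=L-a=3):
  θ_2 = Pa²(L-x)(2bL-(3b+a)(L-x))/(2L³EI)  [x>a] = 11·1²·(4-(8/5))·(2·3·4-(3·3+1)·(4-(8/5)))/(2·4³·2000) = 0 rad
Load 3 — point force P=19 kN at a=2 m (b=L-a=2):
  θ_3 = -Pb²x(2aL-(3a+b)x)/(2L³EI)  [x≤a] = -19·2²·(8/5)·(2·2·4-(3·2+2)·(8/5))/(2·4³·2000) = -19/12500 rad
Superposition: θ = Σ θ_i = -931/312500 rad ≈ -0.002979 rad

θ(8/5) = -931/312500 rad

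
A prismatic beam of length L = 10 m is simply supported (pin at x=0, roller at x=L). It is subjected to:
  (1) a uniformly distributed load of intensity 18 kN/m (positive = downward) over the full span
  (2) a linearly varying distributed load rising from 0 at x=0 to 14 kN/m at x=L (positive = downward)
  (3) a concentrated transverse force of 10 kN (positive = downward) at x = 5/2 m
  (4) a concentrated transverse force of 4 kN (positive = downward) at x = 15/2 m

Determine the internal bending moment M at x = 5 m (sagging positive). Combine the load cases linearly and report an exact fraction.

M(5) = 330 kN·m

Load 1 — uniform load w=18 kN/m over full span:
  M_1 = wx(L-x)/2 = 18·5·(10-5)/2 = 225 kN·m
Load 2 — triangular load w₀=14 kN/m (0→w₀ over full span):
  M_2 = w₀Lx/6 - w₀x³/(6L) = 14·10·5/6 - 14·5³/(6·10) = 175/2 kN·m
Load 3 — point force P=10 kN at a=5/2 m (b=L-a=15/2):
  M_3 = Pa(L-x)/L  [x>a] = 10·(5/2)·(10-5)/10 = 25/2 kN·m
Load 4 — point force P=4 kN at a=15/2 m (b=L-a=5/2):
  M_4 = Pbx/L  [x≤a] = 4·(5/2)·5/10 = 5 kN·m
Superposition: M = Σ M_i = 330 kN·m ≈ 330.000000 kN·m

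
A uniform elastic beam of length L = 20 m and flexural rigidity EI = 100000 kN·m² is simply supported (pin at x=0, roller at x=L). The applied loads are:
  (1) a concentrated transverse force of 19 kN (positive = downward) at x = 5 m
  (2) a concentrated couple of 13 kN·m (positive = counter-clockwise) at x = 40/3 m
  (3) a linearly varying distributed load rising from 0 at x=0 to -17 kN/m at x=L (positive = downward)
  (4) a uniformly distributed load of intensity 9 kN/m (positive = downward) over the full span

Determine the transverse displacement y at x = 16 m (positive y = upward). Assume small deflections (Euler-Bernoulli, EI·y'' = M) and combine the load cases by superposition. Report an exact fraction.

y(16) = -577559/45000000 m

Load 1 — point force P=19 kN at a=5 m (b=L-a=15):
  y_1 = -Pa(L-x)(2Lx-a²-x²)/(6LEI)  [x>a] = -19·5·(20-16)·(2·20·16-5²-16²)/(6·20·100000) = -6821/600000 m
Load 2 — applied couple M₀=13 kN·m at a=40/3 m (b=L-a=20/3):
  y_2 = (M₀x³/(6L)-M₀(x-a)²/2+C₁x)/EI  [x>a] with C₁=M₀(3b²-L²)/(6L)=-260/9 = (13·16³/(6·20)-13·(16-(40/3))²/2+(-260/9)·16)/100000 = -91/140625 m
Load 3 — triangular load w₀=-17 kN/m (0→w₀ over full span):
  y_3 = -w₀x(7L⁴-10L²x²+3x⁴)/(360LEI) = -(-17)·16·(7·20⁴-10·20²·16²+3·16⁴)/(360·20·100000) = 8636/78125 m
Load 4 — uniform load w=9 kN/m over full span:
  y_4 = -wx(L³-2Lx²+x³)/(24EI) = -9·16·(20³-2·20·16²+16³)/(24·100000) = -348/3125 m
Superposition: y = Σ y_i = -577559/45000000 m ≈ -0.012835 m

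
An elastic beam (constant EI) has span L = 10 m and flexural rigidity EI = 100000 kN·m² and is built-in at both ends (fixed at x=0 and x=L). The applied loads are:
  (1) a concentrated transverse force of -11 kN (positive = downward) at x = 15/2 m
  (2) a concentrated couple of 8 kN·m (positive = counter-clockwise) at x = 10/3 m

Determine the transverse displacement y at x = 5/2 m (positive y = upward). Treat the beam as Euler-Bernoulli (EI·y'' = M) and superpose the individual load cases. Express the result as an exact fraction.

y(5/2) = 2657/18432000 m

Load 1 — point force P=-11 kN at a=15/2 m (b=L-a=5/2):
  y_1 = -Pb²x²(3aL-(3a+b)x)/(6L³EI)  [x≤a] = -(-11)·(5/2)²·(5/2)²·(3·(15/2)·10-(3·(15/2)+(5/2))·(5/2))/(6·10³·100000) = 143/1228800 m
Load 2 — applied couple M₀=8 kN·m at a=10/3 m (b=L-a=20/3):
  y_2 = (R_Ax³/6 - M_Ax²/2)/EI  [x≤a] with R_A=16/15, M_A=0 = ((16/15)·(5/2)³/6 - 0·(5/2)²/2)/100000 = 1/36000 m
Superposition: y = Σ y_i = 2657/18432000 m ≈ 0.000144 m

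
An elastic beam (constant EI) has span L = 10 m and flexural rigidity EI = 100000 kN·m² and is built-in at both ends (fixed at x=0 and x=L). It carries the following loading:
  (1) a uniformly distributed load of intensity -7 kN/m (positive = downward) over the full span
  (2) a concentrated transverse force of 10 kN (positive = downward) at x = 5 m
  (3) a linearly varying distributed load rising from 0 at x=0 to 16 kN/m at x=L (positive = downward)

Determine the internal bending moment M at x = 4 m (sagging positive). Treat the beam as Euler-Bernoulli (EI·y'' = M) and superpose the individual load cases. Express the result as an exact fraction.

M(4) = 223/30 kN·m

Load 1 — uniform load w=-7 kN/m over full span:
  M_1 = wLx/2 - wL²/12 - wx²/2 = (-7)·10·4/2 - (-7)·10²/12 - (-7)·4²/2 = -77/3 kN·m
Load 2 — point force P=10 kN at a=5 m (b=L-a=5):
  M_2 = Pb²(3a+b)x/L³ - Pab²/L²  [x≤a] = 10·5²·(3·5+5)·4/10³ - 10·5·5²/10² = 15/2 kN·m
Load 3 — triangular load w₀=16 kN/m (0→w₀ over full span):
  M_3 = 3w₀Lx/20 - w₀L²/30 - w₀x³/(6L) = 3·16·10·4/20 - 16·10²/30 - 16·4³/(6·10) = 128/5 kN·m
Superposition: M = Σ M_i = 223/30 kN·m ≈ 7.433333 kN·m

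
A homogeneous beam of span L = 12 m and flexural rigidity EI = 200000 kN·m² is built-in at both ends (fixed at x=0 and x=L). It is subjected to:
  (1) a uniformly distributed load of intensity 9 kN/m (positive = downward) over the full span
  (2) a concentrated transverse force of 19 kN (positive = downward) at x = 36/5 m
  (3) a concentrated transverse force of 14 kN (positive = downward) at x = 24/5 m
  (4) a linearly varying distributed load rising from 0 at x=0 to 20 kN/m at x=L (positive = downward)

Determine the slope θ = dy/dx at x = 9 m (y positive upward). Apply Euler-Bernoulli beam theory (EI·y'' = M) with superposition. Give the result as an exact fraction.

θ(9) = 13167/8000000 rad

Load 1 — uniform load w=9 kN/m over full span:
  θ_1 = -wx(L-x)(L-2x)/(12EI) = -9·9·(12-9)·(12-2·9)/(12·200000) = 243/400000 rad
Load 2 — point force P=19 kN at a=36/5 m (b=L-a=24/5):
  θ_2 = Pa²(L-x)(2bL-(3b+a)(L-x))/(2L³EI)  [x>a] = 19·(36/5)²·(12-9)·(2·(24/5)·12-(3·(24/5)+(36/5))·(12-9))/(2·12³·200000) = 10773/50000000 rad
Load 3 — point force P=14 kN at a=24/5 m (b=L-a=36/5):
  θ_3 = Pa²(L-x)(2bL-(3b+a)(L-x))/(2L³EI)  [x>a] = 14·(24/5)²·(12-9)·(2·(36/5)·12-(3·(36/5)+(24/5))·(12-9))/(2·12³·200000) = 819/6250000 rad
Load 4 — triangular load w₀=20 kN/m (0→w₀ over full span):
  θ_4 = -w₀(2x(L-x)(L-2x)(x+2L)+x²(L-x)²)/(120LEI) = -20·(2·9·(12-9)·(12-2·9)·(9+2·12)+9²·(12-9)²)/(120·12·200000) = 1107/1600000 rad
Superposition: θ = Σ θ_i = 13167/8000000 rad ≈ 0.001646 rad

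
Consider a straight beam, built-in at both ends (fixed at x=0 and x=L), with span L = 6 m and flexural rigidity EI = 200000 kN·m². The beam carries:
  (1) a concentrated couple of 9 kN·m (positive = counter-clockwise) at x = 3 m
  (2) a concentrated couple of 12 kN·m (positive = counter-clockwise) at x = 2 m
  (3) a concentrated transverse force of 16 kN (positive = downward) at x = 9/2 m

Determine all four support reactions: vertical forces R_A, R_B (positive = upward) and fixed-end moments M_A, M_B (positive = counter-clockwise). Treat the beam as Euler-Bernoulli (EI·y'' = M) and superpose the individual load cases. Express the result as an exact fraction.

R_A = 89/12 kN, M_A = 27/4 kN·m, R_B = 103/12 kN, M_B = -29/4 kN·m

Load 1 — applied couple M₀=9 kN·m at a=3 m (b=L-a=3):
  R_A = 6M₀ab/L³ = 6·9·3·3/6³ = 9/4 kN
  M_A = M₀b(2a-b)/L² = 9·3·(2·3-3)/6² = 9/4 kN·m
  R_B = -6M₀ab/L³ = -6·9·3·3/6³ = -9/4 kN
  M_B = M₀a(2b-a)/L² = 9·3·(2·3-3)/6² = 9/4 kN·m
Load 2 — applied couple M₀=12 kN·m at a=2 m (b=L-a=4):
  R_A = 6M₀ab/L³ = 6·12·2·4/6³ = 8/3 kN
  M_A = M₀b(2a-b)/L² = 12·4·(2·2-4)/6² = 0 kN·m
  R_B = -6M₀ab/L³ = -6·12·2·4/6³ = -8/3 kN
  M_B = M₀a(2b-a)/L² = 12·2·(2·4-2)/6² = 4 kN·m
Load 3 — point force P=16 kN at a=9/2 m (b=L-a=3/2):
  R_A = Pb²(3a+b)/L³ = 16·(3/2)²·(3·(9/2)+(3/2))/6³ = 5/2 kN
  M_A = Pab²/L² = 16·(9/2)·(3/2)²/6² = 9/2 kN·m
  R_B = Pa²(a+3b)/L³ = 16·(9/2)²·((9/2)+3·(3/2))/6³ = 27/2 kN
  M_B = -Pa²b/L² = -16·(9/2)²·(3/2)/6² = -27/2 kN·m
Superposition: R_A = 89/12 kN, M_A = 27/4 kN·m, R_B = 103/12 kN, M_B = -29/4 kN·m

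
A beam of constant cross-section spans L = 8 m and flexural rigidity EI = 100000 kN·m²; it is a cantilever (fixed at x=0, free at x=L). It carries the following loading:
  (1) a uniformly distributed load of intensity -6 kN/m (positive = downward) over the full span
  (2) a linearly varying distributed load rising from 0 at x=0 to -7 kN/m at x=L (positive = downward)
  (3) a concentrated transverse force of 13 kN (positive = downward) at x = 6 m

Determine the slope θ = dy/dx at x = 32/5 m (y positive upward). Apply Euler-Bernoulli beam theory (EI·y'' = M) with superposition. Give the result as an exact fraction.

Load 1 — uniform load w=-6 kN/m over full span:
  θ_1 = -wx(x²-3Lx+3L²)/(6EI) = -(-6)·(32/5)·((32/5)²-3·8·(32/5)+3·8²)/(6·100000) = 1984/390625 rad
Load 2 — triangular load w₀=-7 kN/m (0→w₀ over full span):
  θ_2 = (w₀Lx²/4-w₀L²x/3-w₀x⁴/(24L))/EI = ((-7)·8·(32/5)²/4-(-7)·8²·(32/5)/3-(-7)·(32/5)⁴/(24·8))/100000 = 25984/5859375 rad
Load 3 — point force P=13 kN at a=6 m (b=L-a=2):
  θ_3 = -Pa²/(2EI)  [x>a] = -13·6²/(2·100000) = -117/50000 rad
Superposition: θ = Σ θ_i = 672529/93750000 rad ≈ 0.007174 rad

θ(32/5) = 672529/93750000 rad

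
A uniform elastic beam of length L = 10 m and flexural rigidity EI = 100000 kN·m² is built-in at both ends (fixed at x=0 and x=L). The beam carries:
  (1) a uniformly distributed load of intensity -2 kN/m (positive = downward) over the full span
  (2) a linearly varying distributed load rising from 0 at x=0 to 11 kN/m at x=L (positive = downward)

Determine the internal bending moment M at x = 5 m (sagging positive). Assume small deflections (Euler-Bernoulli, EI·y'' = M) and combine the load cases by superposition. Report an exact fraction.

M(5) = 175/12 kN·m

Load 1 — uniform load w=-2 kN/m over full span:
  M_1 = wLx/2 - wL²/12 - wx²/2 = (-2)·10·5/2 - (-2)·10²/12 - (-2)·5²/2 = -25/3 kN·m
Load 2 — triangular load w₀=11 kN/m (0→w₀ over full span):
  M_2 = 3w₀Lx/20 - w₀L²/30 - w₀x³/(6L) = 3·11·10·5/20 - 11·10²/30 - 11·5³/(6·10) = 275/12 kN·m
Superposition: M = Σ M_i = 175/12 kN·m ≈ 14.583333 kN·m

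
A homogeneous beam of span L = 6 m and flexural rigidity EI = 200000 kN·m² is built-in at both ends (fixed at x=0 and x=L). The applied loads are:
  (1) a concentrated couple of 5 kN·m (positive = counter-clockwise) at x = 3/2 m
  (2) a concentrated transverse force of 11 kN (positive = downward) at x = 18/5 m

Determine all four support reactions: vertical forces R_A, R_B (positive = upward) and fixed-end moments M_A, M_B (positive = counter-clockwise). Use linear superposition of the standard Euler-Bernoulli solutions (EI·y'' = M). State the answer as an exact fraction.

R_A = 9619/2000 kN, M_A = 10797/2000 kN·m, R_B = 12381/2000 kN, M_B = -15883/2000 kN·m

Load 1 — applied couple M₀=5 kN·m at a=3/2 m (b=L-a=9/2):
  R_A = 6M₀ab/L³ = 6·5·(3/2)·(9/2)/6³ = 15/16 kN
  M_A = M₀b(2a-b)/L² = 5·(9/2)·(2·(3/2)-(9/2))/6² = -15/16 kN·m
  R_B = -6M₀ab/L³ = -6·5·(3/2)·(9/2)/6³ = -15/16 kN
  M_B = M₀a(2b-a)/L² = 5·(3/2)·(2·(9/2)-(3/2))/6² = 25/16 kN·m
Load 2 — point force P=11 kN at a=18/5 m (b=L-a=12/5):
  R_A = Pb²(3a+b)/L³ = 11·(12/5)²·(3·(18/5)+(12/5))/6³ = 484/125 kN
  M_A = Pab²/L² = 11·(18/5)·(12/5)²/6² = 792/125 kN·m
  R_B = Pa²(a+3b)/L³ = 11·(18/5)²·((18/5)+3·(12/5))/6³ = 891/125 kN
  M_B = -Pa²b/L² = -11·(18/5)²·(12/5)/6² = -1188/125 kN·m
Superposition: R_A = 9619/2000 kN, M_A = 10797/2000 kN·m, R_B = 12381/2000 kN, M_B = -15883/2000 kN·m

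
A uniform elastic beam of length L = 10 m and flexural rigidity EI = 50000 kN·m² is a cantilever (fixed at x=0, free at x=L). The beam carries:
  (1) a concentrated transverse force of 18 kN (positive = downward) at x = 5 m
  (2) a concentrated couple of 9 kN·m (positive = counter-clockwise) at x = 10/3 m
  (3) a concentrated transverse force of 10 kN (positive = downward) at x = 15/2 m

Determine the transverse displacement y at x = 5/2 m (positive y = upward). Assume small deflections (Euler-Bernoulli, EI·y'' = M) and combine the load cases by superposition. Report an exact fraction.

Load 1 — point force P=18 kN at a=5 m (b=L-a=5):
  y_1 = -Px²(3a-x)/(6EI)  [x≤a] = -18·(5/2)²·(3·5-(5/2))/(6·50000) = -3/640 m
Load 2 — applied couple M₀=9 kN·m at a=10/3 m (b=L-a=20/3):
  y_2 = M₀x²/(2EI)  [x≤a] = 9·(5/2)²/(2·50000) = 9/16000 m
Load 3 — point force P=10 kN at a=15/2 m (b=L-a=5/2):
  y_3 = -Px²(3a-x)/(6EI)  [x≤a] = -10·(5/2)²·(3·(15/2)-(5/2))/(6·50000) = -1/240 m
Superposition: y = Σ y_i = -199/24000 m ≈ -0.008292 m

y(5/2) = -199/24000 m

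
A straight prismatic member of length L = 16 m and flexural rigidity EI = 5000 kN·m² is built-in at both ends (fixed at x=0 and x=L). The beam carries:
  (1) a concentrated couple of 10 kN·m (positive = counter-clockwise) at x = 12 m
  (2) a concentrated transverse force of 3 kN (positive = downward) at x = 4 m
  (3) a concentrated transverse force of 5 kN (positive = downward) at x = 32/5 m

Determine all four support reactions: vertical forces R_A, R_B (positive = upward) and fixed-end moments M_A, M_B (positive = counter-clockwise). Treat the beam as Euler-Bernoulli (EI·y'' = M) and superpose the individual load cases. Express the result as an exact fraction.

Load 1 — applied couple M₀=10 kN·m at a=12 m (b=L-a=4):
  R_A = 6M₀ab/L³ = 6·10·12·4/16³ = 45/64 kN
  M_A = M₀b(2a-b)/L² = 10·4·(2·12-4)/16² = 25/8 kN·m
  R_B = -6M₀ab/L³ = -6·10·12·4/16³ = -45/64 kN
  M_B = M₀a(2b-a)/L² = 10·12·(2·4-12)/16² = -15/8 kN·m
Load 2 — point force P=3 kN at a=4 m (b=L-a=12):
  R_A = Pb²(3a+b)/L³ = 3·12²·(3·4+12)/16³ = 81/32 kN
  M_A = Pab²/L² = 3·4·12²/16² = 27/4 kN·m
  R_B = Pa²(a+3b)/L³ = 3·4²·(4+3·12)/16³ = 15/32 kN
  M_B = -Pa²b/L² = -3·4²·12/16² = -9/4 kN·m
Load 3 — point force P=5 kN at a=32/5 m (b=L-a=48/5):
  R_A = Pb²(3a+b)/L³ = 5·(48/5)²·(3·(32/5)+(48/5))/16³ = 81/25 kN
  M_A = Pab²/L² = 5·(32/5)·(48/5)²/16² = 288/25 kN·m
  R_B = Pa²(a+3b)/L³ = 5·(32/5)²·((32/5)+3·(48/5))/16³ = 44/25 kN
  M_B = -Pa²b/L² = -5·(32/5)²·(48/5)/16² = -192/25 kN·m
Superposition: R_A = 10359/1600 kN, M_A = 4279/200 kN·m, R_B = 2441/1600 kN, M_B = -2361/200 kN·m

R_A = 10359/1600 kN, M_A = 4279/200 kN·m, R_B = 2441/1600 kN, M_B = -2361/200 kN·m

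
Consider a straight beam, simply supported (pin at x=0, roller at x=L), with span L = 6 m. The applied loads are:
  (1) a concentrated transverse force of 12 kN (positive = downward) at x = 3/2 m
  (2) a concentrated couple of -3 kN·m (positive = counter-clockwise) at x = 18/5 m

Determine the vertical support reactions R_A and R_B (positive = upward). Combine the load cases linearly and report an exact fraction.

Load 1 — point force P=12 kN at a=3/2 m (b=L-a=9/2):
  R_A = Pb/L = 12·(9/2)/6 = 9 kN
  R_B = Pa/L = 12·(3/2)/6 = 3 kN
Load 2 — applied couple M₀=-3 kN·m at a=18/5 m (b=L-a=12/5):
  R_A = M₀/L = (-3)/6 = -1/2 kN
  R_B = -M₀/L = -(-3)/6 = 1/2 kN
Superposition: R_A = 17/2 kN, R_B = 7/2 kN

R_A = 17/2 kN, R_B = 7/2 kN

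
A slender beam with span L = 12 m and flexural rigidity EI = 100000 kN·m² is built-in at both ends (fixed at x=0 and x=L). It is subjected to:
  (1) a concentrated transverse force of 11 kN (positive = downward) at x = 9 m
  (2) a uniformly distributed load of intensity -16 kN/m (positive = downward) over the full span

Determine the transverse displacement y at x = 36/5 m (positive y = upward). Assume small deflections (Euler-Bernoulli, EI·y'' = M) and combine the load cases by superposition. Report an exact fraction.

Load 1 — point force P=11 kN at a=9 m (b=L-a=3):
  y_1 = -Pb²x²(3aL-(3a+b)x)/(6L³EI)  [x≤a] = -11·3²·(36/5)²·(3·9·12-(3·9+3)·(36/5))/(6·12³·100000) = -2673/5000000 m
Load 2 — uniform load w=-16 kN/m over full span:
  y_2 = -wx²(L-x)²/(24EI) = -(-16)·(36/5)²·(12-(36/5))²/(24·100000) = 15552/1953125 m
Superposition: y = Σ y_i = 928503/125000000 m ≈ 0.007428 m

y(36/5) = 928503/125000000 m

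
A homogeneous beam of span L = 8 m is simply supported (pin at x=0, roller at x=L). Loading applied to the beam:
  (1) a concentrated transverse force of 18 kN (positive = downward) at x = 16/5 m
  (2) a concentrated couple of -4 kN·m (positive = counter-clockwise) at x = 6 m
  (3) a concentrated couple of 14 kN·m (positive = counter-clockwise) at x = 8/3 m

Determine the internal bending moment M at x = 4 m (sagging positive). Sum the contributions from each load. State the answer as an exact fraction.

M(4) = 99/5 kN·m

Load 1 — point force P=18 kN at a=16/5 m (b=L-a=24/5):
  M_1 = Pa(L-x)/L  [x>a] = 18·(16/5)·(8-4)/8 = 144/5 kN·m
Load 2 — applied couple M₀=-4 kN·m at a=6 m (b=L-a=2):
  M_2 = M₀x/L  [x≤a] = (-4)·4/8 = -2 kN·m
Load 3 — applied couple M₀=14 kN·m at a=8/3 m (b=L-a=16/3):
  M_3 = M₀x/L - M₀  [x>a] = 14·4/8 - 14 = -7 kN·m
Superposition: M = Σ M_i = 99/5 kN·m ≈ 19.800000 kN·m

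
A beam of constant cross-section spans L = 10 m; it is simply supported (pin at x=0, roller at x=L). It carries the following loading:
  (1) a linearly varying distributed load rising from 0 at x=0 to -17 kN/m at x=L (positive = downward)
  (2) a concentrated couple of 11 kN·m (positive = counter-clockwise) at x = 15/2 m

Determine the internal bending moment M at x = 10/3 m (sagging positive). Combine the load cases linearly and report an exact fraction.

Load 1 — triangular load w₀=-17 kN/m (0→w₀ over full span):
  M_1 = w₀Lx/6 - w₀x³/(6L) = (-17)·10·(10/3)/6 - (-17)·(10/3)³/(6·10) = -6800/81 kN·m
Load 2 — applied couple M₀=11 kN·m at a=15/2 m (b=L-a=5/2):
  M_2 = M₀x/L  [x≤a] = 11·(10/3)/10 = 11/3 kN·m
Superposition: M = Σ M_i = -6503/81 kN·m ≈ -80.283951 kN·m

M(10/3) = -6503/81 kN·m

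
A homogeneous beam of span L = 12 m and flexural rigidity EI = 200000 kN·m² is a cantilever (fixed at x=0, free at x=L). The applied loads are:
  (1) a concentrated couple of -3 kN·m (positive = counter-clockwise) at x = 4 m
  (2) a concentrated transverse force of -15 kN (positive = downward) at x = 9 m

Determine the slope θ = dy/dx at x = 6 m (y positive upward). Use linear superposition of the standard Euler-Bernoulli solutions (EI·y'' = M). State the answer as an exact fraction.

Load 1 — applied couple M₀=-3 kN·m at a=4 m (b=L-a=8):
  θ_1 = M₀a/EI  [x>a] = (-3)·4/200000 = -3/50000 rad
Load 2 — point force P=-15 kN at a=9 m (b=L-a=3):
  θ_2 = -Px(2a-x)/(2EI)  [x≤a] = -(-15)·6·(2·9-6)/(2·200000) = 27/10000 rad
Superposition: θ = Σ θ_i = 33/12500 rad ≈ 0.002640 rad

θ(6) = 33/12500 rad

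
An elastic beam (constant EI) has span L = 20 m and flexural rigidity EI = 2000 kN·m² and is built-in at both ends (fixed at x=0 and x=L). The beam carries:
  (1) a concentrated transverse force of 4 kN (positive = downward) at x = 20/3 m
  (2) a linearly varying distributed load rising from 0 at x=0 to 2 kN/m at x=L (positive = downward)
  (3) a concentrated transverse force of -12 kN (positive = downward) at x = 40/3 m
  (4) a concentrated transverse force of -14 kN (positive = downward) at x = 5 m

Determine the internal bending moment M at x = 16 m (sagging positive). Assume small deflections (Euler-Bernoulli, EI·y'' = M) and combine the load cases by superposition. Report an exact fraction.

M(16) = 1319/360 kN·m

Load 1 — point force P=4 kN at a=20/3 m (b=L-a=40/3):
  M_1 = Pa²(a+3b)(L-x)/L³ - Pa²b/L²  [x>a] = 4·(20/3)²·((20/3)+3·(40/3))·(20-16)/20³ - 4·(20/3)²·(40/3)/20² = -16/9 kN·m
Load 2 — triangular load w₀=2 kN/m (0→w₀ over full span):
  M_2 = 3w₀Lx/20 - w₀L²/30 - w₀x³/(6L) = 3·2·20·16/20 - 2·20²/30 - 2·16³/(6·20) = 16/15 kN·m
Load 3 — point force P=-12 kN at a=40/3 m (b=L-a=20/3):
  M_3 = Pa²(a+3b)(L-x)/L³ - Pa²b/L²  [x>a] = (-12)·(40/3)²·((40/3)+3·(20/3))·(20-16)/20³ - (-12)·(40/3)²·(20/3)/20² = 0 kN·m
Load 4 — point force P=-14 kN at a=5 m (b=L-a=15):
  M_4 = Pa²(a+3b)(L-x)/L³ - Pa²b/L²  [x>a] = (-14)·5²·(5+3·15)·(20-16)/20³ - (-14)·5²·15/20² = 35/8 kN·m
Superposition: M = Σ M_i = 1319/360 kN·m ≈ 3.663889 kN·m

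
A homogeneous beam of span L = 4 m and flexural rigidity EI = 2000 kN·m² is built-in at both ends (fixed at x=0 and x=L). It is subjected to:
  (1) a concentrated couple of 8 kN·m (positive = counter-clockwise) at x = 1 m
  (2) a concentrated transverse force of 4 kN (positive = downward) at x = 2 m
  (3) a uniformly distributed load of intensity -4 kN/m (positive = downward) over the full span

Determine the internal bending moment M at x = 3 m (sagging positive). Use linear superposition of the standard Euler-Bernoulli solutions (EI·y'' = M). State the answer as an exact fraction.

M(3) = -5/12 kN·m

Load 1 — applied couple M₀=8 kN·m at a=1 m (b=L-a=3):
  M_1 = R_Ax - M_A - M₀  [x>a] with R_A=9/4, M_A=-3/2 = (9/4)·3 - (-3/2) - 8 = 1/4 kN·m
Load 2 — point force P=4 kN at a=2 m (b=L-a=2):
  M_2 = Pa²(a+3b)(L-x)/L³ - Pa²b/L²  [x>a] = 4·2²·(2+3·2)·(4-3)/4³ - 4·2²·2/4² = 0 kN·m
Load 3 — uniform load w=-4 kN/m over full span:
  M_3 = wLx/2 - wL²/12 - wx²/2 = (-4)·4·3/2 - (-4)·4²/12 - (-4)·3²/2 = -2/3 kN·m
Superposition: M = Σ M_i = -5/12 kN·m ≈ -0.416667 kN·m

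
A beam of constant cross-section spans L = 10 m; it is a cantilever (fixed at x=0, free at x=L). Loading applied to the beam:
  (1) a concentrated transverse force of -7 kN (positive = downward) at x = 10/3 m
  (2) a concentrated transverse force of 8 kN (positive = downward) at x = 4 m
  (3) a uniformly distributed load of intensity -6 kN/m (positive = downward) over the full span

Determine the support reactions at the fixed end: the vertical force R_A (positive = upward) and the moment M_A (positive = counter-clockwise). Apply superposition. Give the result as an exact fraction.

Load 1 — point force P=-7 kN at a=10/3 m (b=L-a=20/3):
  R_A = P = (-7) = -7 kN
  M_A = Pa = (-7)·(10/3) = -70/3 kN·m
Load 2 — point force P=8 kN at a=4 m (b=L-a=6):
  R_A = P = 8 kN
  M_A = Pa = 8·4 = 32 kN·m
Load 3 — uniform load w=-6 kN/m over full span:
  R_A = wL = (-6)·10 = -60 kN
  M_A = wL²/2 = (-6)·10²/2 = -300 kN·m
Superposition: R_A = -59 kN, M_A = -874/3 kN·m

R_A = -59 kN, M_A = -874/3 kN·m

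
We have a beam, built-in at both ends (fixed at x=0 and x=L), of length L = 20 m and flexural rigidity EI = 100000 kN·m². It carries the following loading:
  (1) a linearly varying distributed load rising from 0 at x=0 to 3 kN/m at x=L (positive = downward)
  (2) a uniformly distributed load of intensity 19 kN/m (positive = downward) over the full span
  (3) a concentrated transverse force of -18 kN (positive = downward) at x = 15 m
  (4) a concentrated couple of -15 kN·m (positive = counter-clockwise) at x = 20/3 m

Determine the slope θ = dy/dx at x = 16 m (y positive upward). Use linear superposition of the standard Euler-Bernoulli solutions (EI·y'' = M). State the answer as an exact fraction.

θ(16) = 6247/500000 rad

Load 1 — triangular load w₀=3 kN/m (0→w₀ over full span):
  θ_1 = -w₀(2x(L-x)(L-2x)(x+2L)+x²(L-x)²)/(120LEI) = -3·(2·16·(20-16)·(20-2·16)·(16+2·20)+16²·(20-16)²)/(120·20·100000) = 16/15625 rad
Load 2 — uniform load w=19 kN/m over full span:
  θ_2 = -wx(L-x)(L-2x)/(12EI) = -19·16·(20-16)·(20-2·16)/(12·100000) = 38/3125 rad
Load 3 — point force P=-18 kN at a=15 m (b=L-a=5):
  θ_3 = Pa²(L-x)(2bL-(3b+a)(L-x))/(2L³EI)  [x>a] = (-18)·15²·(20-16)·(2·5·20-(3·5+15)·(20-16))/(2·20³·100000) = -81/100000 rad
Load 4 — applied couple M₀=-15 kN·m at a=20/3 m (b=L-a=40/3):
  θ_4 = (R_Ax²/2 - M_Ax - M₀(x-a))/EI  [x>a] with R_A=-1, M_A=0 = ((-1)·16²/2 - 0·16 - (-15)·(16-(20/3)))/100000 = 3/25000 rad
Superposition: θ = Σ θ_i = 6247/500000 rad ≈ 0.012494 rad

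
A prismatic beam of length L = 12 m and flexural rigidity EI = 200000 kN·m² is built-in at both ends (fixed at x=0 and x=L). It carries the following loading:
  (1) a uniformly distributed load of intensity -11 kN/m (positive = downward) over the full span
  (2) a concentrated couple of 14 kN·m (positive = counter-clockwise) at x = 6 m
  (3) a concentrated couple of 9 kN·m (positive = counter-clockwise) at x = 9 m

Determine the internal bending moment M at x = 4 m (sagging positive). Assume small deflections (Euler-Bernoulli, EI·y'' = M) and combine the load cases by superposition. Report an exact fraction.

M(4) = -639/16 kN·m

Load 1 — uniform load w=-11 kN/m over full span:
  M_1 = wLx/2 - wL²/12 - wx²/2 = (-11)·12·4/2 - (-11)·12²/12 - (-11)·4²/2 = -44 kN·m
Load 2 — applied couple M₀=14 kN·m at a=6 m (b=L-a=6):
  M_2 = R_Ax - M_A  [x≤a] with R_A=7/4, M_A=7/2 = (7/4)·4 - (7/2) = 7/2 kN·m
Load 3 — applied couple M₀=9 kN·m at a=9 m (b=L-a=3):
  M_3 = R_Ax - M_A  [x≤a] with R_A=27/32, M_A=45/16 = (27/32)·4 - (45/16) = 9/16 kN·m
Superposition: M = Σ M_i = -639/16 kN·m ≈ -39.937500 kN·m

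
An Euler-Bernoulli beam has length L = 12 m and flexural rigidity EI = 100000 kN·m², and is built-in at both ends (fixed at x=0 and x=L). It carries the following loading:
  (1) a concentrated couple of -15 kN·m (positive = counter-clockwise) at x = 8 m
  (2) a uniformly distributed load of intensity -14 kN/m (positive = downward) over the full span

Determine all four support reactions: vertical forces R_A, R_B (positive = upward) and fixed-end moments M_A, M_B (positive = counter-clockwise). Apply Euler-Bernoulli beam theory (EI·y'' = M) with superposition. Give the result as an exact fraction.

Load 1 — applied couple M₀=-15 kN·m at a=8 m (b=L-a=4):
  R_A = 6M₀ab/L³ = 6·(-15)·8·4/12³ = -5/3 kN
  M_A = M₀b(2a-b)/L² = (-15)·4·(2·8-4)/12² = -5 kN·m
  R_B = -6M₀ab/L³ = -6·(-15)·8·4/12³ = 5/3 kN
  M_B = M₀a(2b-a)/L² = (-15)·8·(2·4-8)/12² = 0 kN·m
Load 2 — uniform load w=-14 kN/m over full span:
  R_A = wL/2 = (-14)·12/2 = -84 kN
  M_A = wL²/12 = (-14)·12²/12 = -168 kN·m
  R_B = wL/2 = (-14)·12/2 = -84 kN
  M_B = -wL²/12 = -(-14)·12²/12 = 168 kN·m
Superposition: R_A = -257/3 kN, M_A = -173 kN·m, R_B = -247/3 kN, M_B = 168 kN·m

R_A = -257/3 kN, M_A = -173 kN·m, R_B = -247/3 kN, M_B = 168 kN·m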